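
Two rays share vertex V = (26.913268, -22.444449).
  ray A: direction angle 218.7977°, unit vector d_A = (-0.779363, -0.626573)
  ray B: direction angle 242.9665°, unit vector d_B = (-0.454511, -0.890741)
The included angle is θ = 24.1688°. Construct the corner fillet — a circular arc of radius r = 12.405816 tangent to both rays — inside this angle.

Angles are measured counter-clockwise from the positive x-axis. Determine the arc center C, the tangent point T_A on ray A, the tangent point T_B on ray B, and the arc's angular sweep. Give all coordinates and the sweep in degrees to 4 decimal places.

bisector direction at 230.8821° = (-0.630918,-0.775849)
center distance |VC| = r/sin(θ/2) = 12.405816/sin(12.0844°) = 59.258074
C = V + |VC|·bis = (-10.4737,-68.4198)
T_A = V + ((C−V)·d_A)·d_A = V + 57.9449·d_A = (-18.2469,-58.7512)
T_B = V + ((C−V)·d_B)·d_B = V + 57.9449·d_B = (0.5766,-74.0584)
sweep = 180° − θ = 155.8312°

center=(-10.4737,-68.4198) T_A=(-18.2469,-58.7512) T_B=(0.5766,-74.0584) sweep=155.8312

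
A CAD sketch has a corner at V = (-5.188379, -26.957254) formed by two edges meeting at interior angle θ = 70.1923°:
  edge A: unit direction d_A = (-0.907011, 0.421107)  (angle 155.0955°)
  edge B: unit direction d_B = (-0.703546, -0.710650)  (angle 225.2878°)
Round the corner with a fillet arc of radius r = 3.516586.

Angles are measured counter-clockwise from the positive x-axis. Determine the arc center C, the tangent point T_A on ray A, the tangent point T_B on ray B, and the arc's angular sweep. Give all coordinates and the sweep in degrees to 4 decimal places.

center=(-11.2082,-28.0395) T_A=(-9.7273,-24.8499) T_B=(-8.7091,-30.5136) sweep=109.8077

bisector direction at 190.1916° = (-0.984221,-0.176941)
center distance |VC| = r/sin(θ/2) = 3.516586/sin(35.0962°) = 6.116331
C = V + |VC|·bis = (-11.2082,-28.0395)
T_A = V + ((C−V)·d_A)·d_A = V + 5.0043·d_A = (-9.7273,-24.8499)
T_B = V + ((C−V)·d_B)·d_B = V + 5.0043·d_B = (-8.7091,-30.5136)
sweep = 180° − θ = 109.8077°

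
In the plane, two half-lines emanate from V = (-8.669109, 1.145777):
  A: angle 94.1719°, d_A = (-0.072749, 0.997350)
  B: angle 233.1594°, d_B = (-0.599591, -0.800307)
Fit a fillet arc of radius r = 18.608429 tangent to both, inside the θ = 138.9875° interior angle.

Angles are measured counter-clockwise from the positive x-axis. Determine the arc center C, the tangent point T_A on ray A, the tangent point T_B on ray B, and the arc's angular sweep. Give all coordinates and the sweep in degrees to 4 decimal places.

bisector direction at 163.6656° = (-0.959637,0.281242)
center distance |VC| = r/sin(θ/2) = 18.608429/sin(69.4938°) = 19.867343
C = V + |VC|·bis = (-27.7345,6.7333)
T_A = V + ((C−V)·d_A)·d_A = V + 6.9597·d_A = (-9.1754,8.0871)
T_B = V + ((C−V)·d_B)·d_B = V + 6.9597·d_B = (-12.8421,-4.4241)
sweep = 180° − θ = 41.0125°

center=(-27.7345,6.7333) T_A=(-9.1754,8.0871) T_B=(-12.8421,-4.4241) sweep=41.0125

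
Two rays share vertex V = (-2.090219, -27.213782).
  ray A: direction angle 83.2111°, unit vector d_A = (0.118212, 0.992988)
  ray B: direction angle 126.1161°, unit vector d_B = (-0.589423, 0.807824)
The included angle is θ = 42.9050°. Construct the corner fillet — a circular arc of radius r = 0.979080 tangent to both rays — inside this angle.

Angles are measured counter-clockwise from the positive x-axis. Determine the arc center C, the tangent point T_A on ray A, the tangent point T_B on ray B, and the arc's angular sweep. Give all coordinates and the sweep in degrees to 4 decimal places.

bisector direction at 104.6636° = (-0.253143,0.967429)
center distance |VC| = r/sin(θ/2) = 0.979080/sin(21.4525°) = 2.677059
C = V + |VC|·bis = (-2.7679,-24.6239)
T_A = V + ((C−V)·d_A)·d_A = V + 2.4916·d_A = (-1.7957,-24.7397)
T_B = V + ((C−V)·d_B)·d_B = V + 2.4916·d_B = (-3.5588,-25.2010)
sweep = 180° − θ = 137.0950°

center=(-2.7679,-24.6239) T_A=(-1.7957,-24.7397) T_B=(-3.5588,-25.2010) sweep=137.0950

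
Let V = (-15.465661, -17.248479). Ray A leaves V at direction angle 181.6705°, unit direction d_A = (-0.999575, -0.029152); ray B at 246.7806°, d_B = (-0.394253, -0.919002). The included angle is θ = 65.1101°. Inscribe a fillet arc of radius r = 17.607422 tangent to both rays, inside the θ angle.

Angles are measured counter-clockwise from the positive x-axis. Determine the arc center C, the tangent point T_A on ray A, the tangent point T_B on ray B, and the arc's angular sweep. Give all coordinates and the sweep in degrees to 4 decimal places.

center=(-42.5203,-35.6524) T_A=(-43.0335,-18.0525) T_B=(-26.3390,-42.5942) sweep=114.8899

bisector direction at 214.2256° = (-0.826830,-0.562452)
center distance |VC| = r/sin(θ/2) = 17.607422/sin(32.5551°) = 32.720879
C = V + |VC|·bis = (-42.5203,-35.6524)
T_A = V + ((C−V)·d_A)·d_A = V + 27.5796·d_A = (-43.0335,-18.0525)
T_B = V + ((C−V)·d_B)·d_B = V + 27.5796·d_B = (-26.3390,-42.5942)
sweep = 180° − θ = 114.8899°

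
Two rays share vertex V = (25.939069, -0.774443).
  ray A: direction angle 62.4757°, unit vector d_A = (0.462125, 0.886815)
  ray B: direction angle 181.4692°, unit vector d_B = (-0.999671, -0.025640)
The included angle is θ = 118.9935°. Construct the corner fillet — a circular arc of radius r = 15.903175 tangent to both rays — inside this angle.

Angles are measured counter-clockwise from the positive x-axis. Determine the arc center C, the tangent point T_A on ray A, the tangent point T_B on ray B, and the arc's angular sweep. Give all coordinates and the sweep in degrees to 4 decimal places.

center=(16.1655,14.8833) T_A=(30.2687,7.5340) T_B=(16.5732,-1.0147) sweep=61.0065

bisector direction at 121.9725° = (-0.529511,0.848303)
center distance |VC| = r/sin(θ/2) = 15.903175/sin(59.4967°) = 18.457716
C = V + |VC|·bis = (16.1655,14.8833)
T_A = V + ((C−V)·d_A)·d_A = V + 9.3689·d_A = (30.2687,7.5340)
T_B = V + ((C−V)·d_B)·d_B = V + 9.3689·d_B = (16.5732,-1.0147)
sweep = 180° − θ = 61.0065°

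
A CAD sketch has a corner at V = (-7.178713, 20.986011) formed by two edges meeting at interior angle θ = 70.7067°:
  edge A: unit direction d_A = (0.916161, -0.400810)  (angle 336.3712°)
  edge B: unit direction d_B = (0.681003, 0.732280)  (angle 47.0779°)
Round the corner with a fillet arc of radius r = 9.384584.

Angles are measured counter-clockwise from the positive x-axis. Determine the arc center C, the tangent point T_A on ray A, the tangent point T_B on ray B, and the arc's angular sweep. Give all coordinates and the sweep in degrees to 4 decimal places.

center=(8.7019,24.2818) T_A=(4.9404,15.6840) T_B=(1.8297,30.6728) sweep=109.2933

bisector direction at 11.7246° = (0.979136,0.203207)
center distance |VC| = r/sin(θ/2) = 9.384584/sin(35.3533°) = 16.218983
C = V + |VC|·bis = (8.7019,24.2818)
T_A = V + ((C−V)·d_A)·d_A = V + 13.2282·d_A = (4.9404,15.6840)
T_B = V + ((C−V)·d_B)·d_B = V + 13.2282·d_B = (1.8297,30.6728)
sweep = 180° − θ = 109.2933°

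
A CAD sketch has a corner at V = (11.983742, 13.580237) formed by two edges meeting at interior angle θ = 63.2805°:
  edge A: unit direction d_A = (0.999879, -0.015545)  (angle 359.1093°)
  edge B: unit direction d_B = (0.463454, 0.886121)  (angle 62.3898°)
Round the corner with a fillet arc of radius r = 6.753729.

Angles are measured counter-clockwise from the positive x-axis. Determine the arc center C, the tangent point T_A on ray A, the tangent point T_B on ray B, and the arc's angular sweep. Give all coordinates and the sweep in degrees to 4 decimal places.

center=(23.0482,20.1628) T_A=(22.9432,13.4099) T_B=(17.0636,23.2928) sweep=116.7195

bisector direction at 30.7495° = (0.859410,0.511286)
center distance |VC| = r/sin(θ/2) = 6.753729/sin(31.6403°) = 12.874444
C = V + |VC|·bis = (23.0482,20.1628)
T_A = V + ((C−V)·d_A)·d_A = V + 10.9608·d_A = (22.9432,13.4099)
T_B = V + ((C−V)·d_B)·d_B = V + 10.9608·d_B = (17.0636,23.2928)
sweep = 180° − θ = 116.7195°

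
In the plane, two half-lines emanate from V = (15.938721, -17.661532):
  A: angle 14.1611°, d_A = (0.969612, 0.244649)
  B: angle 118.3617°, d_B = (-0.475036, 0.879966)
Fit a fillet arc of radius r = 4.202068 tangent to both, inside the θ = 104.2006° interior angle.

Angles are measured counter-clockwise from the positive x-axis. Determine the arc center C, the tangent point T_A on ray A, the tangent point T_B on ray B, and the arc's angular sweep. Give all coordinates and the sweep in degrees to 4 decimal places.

bisector direction at 66.2614° = (0.402565,0.915392)
center distance |VC| = r/sin(θ/2) = 4.202068/sin(52.1003°) = 5.325226
C = V + |VC|·bis = (18.0825,-12.7869)
T_A = V + ((C−V)·d_A)·d_A = V + 3.2712·d_A = (19.1105,-16.8612)
T_B = V + ((C−V)·d_B)·d_B = V + 3.2712·d_B = (14.3848,-14.7830)
sweep = 180° − θ = 75.7994°

center=(18.0825,-12.7869) T_A=(19.1105,-16.8612) T_B=(14.3848,-14.7830) sweep=75.7994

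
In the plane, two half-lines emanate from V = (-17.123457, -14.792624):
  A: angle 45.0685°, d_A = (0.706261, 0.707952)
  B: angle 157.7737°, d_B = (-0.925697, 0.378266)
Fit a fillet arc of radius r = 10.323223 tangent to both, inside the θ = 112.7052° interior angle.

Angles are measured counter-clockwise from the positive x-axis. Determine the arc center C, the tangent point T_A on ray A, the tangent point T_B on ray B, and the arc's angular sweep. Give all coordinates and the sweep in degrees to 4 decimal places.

center=(-19.5790,-2.6374) T_A=(-12.2707,-9.9283) T_B=(-23.4840,-12.1935) sweep=67.2948

bisector direction at 101.4211° = (-0.198018,0.980198)
center distance |VC| = r/sin(θ/2) = 10.323223/sin(56.3526°) = 12.400817
C = V + |VC|·bis = (-19.5790,-2.6374)
T_A = V + ((C−V)·d_A)·d_A = V + 6.8710·d_A = (-12.2707,-9.9283)
T_B = V + ((C−V)·d_B)·d_B = V + 6.8710·d_B = (-23.4840,-12.1935)
sweep = 180° − θ = 67.2948°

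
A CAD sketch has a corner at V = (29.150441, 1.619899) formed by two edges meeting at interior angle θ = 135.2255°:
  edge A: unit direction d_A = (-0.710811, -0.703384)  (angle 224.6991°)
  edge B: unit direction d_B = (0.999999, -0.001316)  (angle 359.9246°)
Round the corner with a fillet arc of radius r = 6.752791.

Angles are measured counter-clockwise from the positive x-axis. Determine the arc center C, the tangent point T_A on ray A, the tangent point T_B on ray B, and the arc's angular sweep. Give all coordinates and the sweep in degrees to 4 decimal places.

center=(31.9231,-5.1365) T_A=(27.1733,-0.3366) T_B=(31.9320,1.6162) sweep=44.7745

bisector direction at 292.3119° = (0.379648,-0.925131)
center distance |VC| = r/sin(θ/2) = 6.752791/sin(67.6128°) = 7.303229
C = V + |VC|·bis = (31.9231,-5.1365)
T_A = V + ((C−V)·d_A)·d_A = V + 2.7815·d_A = (27.1733,-0.3366)
T_B = V + ((C−V)·d_B)·d_B = V + 2.7815·d_B = (31.9320,1.6162)
sweep = 180° − θ = 44.7745°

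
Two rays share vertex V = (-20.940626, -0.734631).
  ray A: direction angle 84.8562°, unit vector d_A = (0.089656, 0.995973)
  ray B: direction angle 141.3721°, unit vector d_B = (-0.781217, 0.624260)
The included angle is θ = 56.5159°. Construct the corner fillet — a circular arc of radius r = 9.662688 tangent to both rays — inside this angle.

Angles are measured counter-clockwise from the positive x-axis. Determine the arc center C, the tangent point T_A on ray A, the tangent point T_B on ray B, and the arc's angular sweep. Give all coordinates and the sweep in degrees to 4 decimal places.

bisector direction at 113.1142° = (-0.392564,0.919725)
center distance |VC| = r/sin(θ/2) = 9.662688/sin(28.2580°) = 20.409449
C = V + |VC|·bis = (-28.9526,18.0364)
T_A = V + ((C−V)·d_A)·d_A = V + 17.9772·d_A = (-19.3289,17.1701)
T_B = V + ((C−V)·d_B)·d_B = V + 17.9772·d_B = (-34.9847,10.4878)
sweep = 180° − θ = 123.4841°

center=(-28.9526,18.0364) T_A=(-19.3289,17.1701) T_B=(-34.9847,10.4878) sweep=123.4841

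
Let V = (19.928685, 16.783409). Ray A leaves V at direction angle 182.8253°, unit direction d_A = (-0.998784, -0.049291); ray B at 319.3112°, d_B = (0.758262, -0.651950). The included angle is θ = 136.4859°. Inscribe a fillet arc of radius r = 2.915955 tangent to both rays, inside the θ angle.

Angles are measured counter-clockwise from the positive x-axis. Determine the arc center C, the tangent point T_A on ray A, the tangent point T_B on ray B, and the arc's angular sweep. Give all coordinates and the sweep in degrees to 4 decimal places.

bisector direction at 251.0682° = (-0.324442,-0.945906)
center distance |VC| = r/sin(θ/2) = 2.915955/sin(68.2429°) = 3.139608
C = V + |VC|·bis = (18.9101,13.8136)
T_A = V + ((C−V)·d_A)·d_A = V + 1.1638·d_A = (18.7663,16.7260)
T_B = V + ((C−V)·d_B)·d_B = V + 1.1638·d_B = (20.8111,16.0247)
sweep = 180° − θ = 43.5141°

center=(18.9101,13.8136) T_A=(18.7663,16.7260) T_B=(20.8111,16.0247) sweep=43.5141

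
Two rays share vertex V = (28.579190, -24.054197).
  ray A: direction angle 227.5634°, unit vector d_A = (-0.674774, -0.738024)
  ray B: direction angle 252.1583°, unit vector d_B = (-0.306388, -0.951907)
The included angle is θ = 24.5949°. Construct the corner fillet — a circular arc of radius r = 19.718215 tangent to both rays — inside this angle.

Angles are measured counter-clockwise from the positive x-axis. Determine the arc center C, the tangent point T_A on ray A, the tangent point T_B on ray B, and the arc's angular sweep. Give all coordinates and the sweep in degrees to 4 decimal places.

bisector direction at 239.8608° = (-0.502102,-0.864809)
center distance |VC| = r/sin(θ/2) = 19.718215/sin(12.2974°) = 92.579472
C = V + |VC|·bis = (-17.9051,-104.1177)
T_A = V + ((C−V)·d_A)·d_A = V + 90.4552·d_A = (-32.4577,-90.8124)
T_B = V + ((C−V)·d_B)·d_B = V + 90.4552·d_B = (0.8648,-110.1591)
sweep = 180° − θ = 155.4051°

center=(-17.9051,-104.1177) T_A=(-32.4577,-90.8124) T_B=(0.8648,-110.1591) sweep=155.4051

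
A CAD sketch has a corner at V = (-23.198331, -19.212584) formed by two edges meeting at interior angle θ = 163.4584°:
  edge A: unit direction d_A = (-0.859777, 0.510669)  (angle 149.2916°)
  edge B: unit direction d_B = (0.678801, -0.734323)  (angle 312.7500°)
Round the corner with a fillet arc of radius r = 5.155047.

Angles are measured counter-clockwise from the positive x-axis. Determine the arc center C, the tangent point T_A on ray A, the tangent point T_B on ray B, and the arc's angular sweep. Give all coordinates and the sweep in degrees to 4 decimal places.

center=(-26.4751,-23.2621) T_A=(-23.8426,-18.8299) T_B=(-22.6897,-19.7629) sweep=16.5416

bisector direction at 231.0208° = (-0.629038,-0.777374)
center distance |VC| = r/sin(θ/2) = 5.155047/sin(81.7292°) = 5.209227
C = V + |VC|·bis = (-26.4751,-23.2621)
T_A = V + ((C−V)·d_A)·d_A = V + 0.7494·d_A = (-23.8426,-18.8299)
T_B = V + ((C−V)·d_B)·d_B = V + 0.7494·d_B = (-22.6897,-19.7629)
sweep = 180° − θ = 16.5416°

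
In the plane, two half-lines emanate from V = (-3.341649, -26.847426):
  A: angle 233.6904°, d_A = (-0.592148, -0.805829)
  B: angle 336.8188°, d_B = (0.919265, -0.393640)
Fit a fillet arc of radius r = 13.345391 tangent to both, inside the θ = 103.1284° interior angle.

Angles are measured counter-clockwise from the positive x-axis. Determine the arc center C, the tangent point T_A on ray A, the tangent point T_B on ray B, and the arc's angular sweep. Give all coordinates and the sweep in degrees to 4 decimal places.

center=(1.1410,-43.2844) T_A=(-9.6131,-35.3820) T_B=(6.3943,-31.0165) sweep=76.8716

bisector direction at 285.2546° = (0.263109,-0.964766)
center distance |VC| = r/sin(θ/2) = 13.345391/sin(51.5642°) = 17.037281
C = V + |VC|·bis = (1.1410,-43.2844)
T_A = V + ((C−V)·d_A)·d_A = V + 10.5910·d_A = (-9.6131,-35.3820)
T_B = V + ((C−V)·d_B)·d_B = V + 10.5910·d_B = (6.3943,-31.0165)
sweep = 180° − θ = 76.8716°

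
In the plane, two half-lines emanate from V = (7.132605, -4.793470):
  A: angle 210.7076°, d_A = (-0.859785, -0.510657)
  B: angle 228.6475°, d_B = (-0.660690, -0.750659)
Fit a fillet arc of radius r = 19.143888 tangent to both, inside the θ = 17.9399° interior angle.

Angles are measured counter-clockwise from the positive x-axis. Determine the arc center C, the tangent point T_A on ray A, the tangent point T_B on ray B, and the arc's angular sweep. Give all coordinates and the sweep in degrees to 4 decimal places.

bisector direction at 219.6776° = (-0.769650,-0.638466)
center distance |VC| = r/sin(θ/2) = 19.143888/sin(8.9700°) = 122.783007
C = V + |VC|·bis = (-87.3673,-83.1863)
T_A = V + ((C−V)·d_A)·d_A = V + 121.2814·d_A = (-97.1433,-66.7267)
T_B = V + ((C−V)·d_B)·d_B = V + 121.2814·d_B = (-72.9968,-95.8345)
sweep = 180° − θ = 162.0601°

center=(-87.3673,-83.1863) T_A=(-97.1433,-66.7267) T_B=(-72.9968,-95.8345) sweep=162.0601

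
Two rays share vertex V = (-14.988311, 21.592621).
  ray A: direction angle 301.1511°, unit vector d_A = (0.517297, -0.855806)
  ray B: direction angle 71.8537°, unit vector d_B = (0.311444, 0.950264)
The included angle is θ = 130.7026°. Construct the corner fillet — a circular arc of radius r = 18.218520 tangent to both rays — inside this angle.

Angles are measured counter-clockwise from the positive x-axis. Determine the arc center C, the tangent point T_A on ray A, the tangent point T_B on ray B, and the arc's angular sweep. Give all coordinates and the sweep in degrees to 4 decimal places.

center=(4.9277,23.8626) T_A=(-10.6638,14.4382) T_B=(-12.3847,29.5367) sweep=49.2974

bisector direction at 6.5024° = (0.993567,0.113245)
center distance |VC| = r/sin(θ/2) = 18.218520/sin(65.3513°) = 20.044979
C = V + |VC|·bis = (4.9277,23.8626)
T_A = V + ((C−V)·d_A)·d_A = V + 8.3598·d_A = (-10.6638,14.4382)
T_B = V + ((C−V)·d_B)·d_B = V + 8.3598·d_B = (-12.3847,29.5367)
sweep = 180° − θ = 49.2974°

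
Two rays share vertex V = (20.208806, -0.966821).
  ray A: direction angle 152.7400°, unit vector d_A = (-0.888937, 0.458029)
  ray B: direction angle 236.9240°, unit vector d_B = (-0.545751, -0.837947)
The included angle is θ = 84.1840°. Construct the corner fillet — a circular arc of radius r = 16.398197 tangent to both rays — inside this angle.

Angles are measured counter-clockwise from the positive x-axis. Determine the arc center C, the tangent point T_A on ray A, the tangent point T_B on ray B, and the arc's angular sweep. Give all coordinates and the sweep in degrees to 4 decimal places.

center=(-3.4392,-7.2290) T_A=(4.0716,7.3479) T_B=(10.3016,-16.1784) sweep=95.8160

bisector direction at 194.8320° = (-0.966681,-0.255986)
center distance |VC| = r/sin(θ/2) = 16.398197/sin(42.0920°) = 24.463127
C = V + |VC|·bis = (-3.4392,-7.2290)
T_A = V + ((C−V)·d_A)·d_A = V + 18.1533·d_A = (4.0716,7.3479)
T_B = V + ((C−V)·d_B)·d_B = V + 18.1533·d_B = (10.3016,-16.1784)
sweep = 180° − θ = 95.8160°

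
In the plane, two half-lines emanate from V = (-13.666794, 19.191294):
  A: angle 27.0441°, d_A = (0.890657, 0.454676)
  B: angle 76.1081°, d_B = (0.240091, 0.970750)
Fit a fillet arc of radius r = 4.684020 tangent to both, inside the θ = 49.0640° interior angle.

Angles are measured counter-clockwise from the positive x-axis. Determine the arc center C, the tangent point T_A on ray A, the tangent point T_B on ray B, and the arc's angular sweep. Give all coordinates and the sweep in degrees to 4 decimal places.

bisector direction at 51.5761° = (0.621475,0.783434)
center distance |VC| = r/sin(θ/2) = 4.684020/sin(24.5320°) = 11.281320
C = V + |VC|·bis = (-6.6557,28.0295)
T_A = V + ((C−V)·d_A)·d_A = V + 10.2630·d_A = (-4.5260,23.8576)
T_B = V + ((C−V)·d_B)·d_B = V + 10.2630·d_B = (-11.2028,29.1541)
sweep = 180° − θ = 130.9360°

center=(-6.6557,28.0295) T_A=(-4.5260,23.8576) T_B=(-11.2028,29.1541) sweep=130.9360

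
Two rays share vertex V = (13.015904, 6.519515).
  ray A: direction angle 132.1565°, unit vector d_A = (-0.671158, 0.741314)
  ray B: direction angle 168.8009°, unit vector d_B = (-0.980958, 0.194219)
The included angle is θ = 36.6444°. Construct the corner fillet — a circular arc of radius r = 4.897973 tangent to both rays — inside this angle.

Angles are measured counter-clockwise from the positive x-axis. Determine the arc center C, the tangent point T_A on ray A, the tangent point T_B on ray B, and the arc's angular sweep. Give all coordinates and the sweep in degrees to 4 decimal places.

center=(-0.5420,14.1969) T_A=(3.0889,17.4842) T_B=(-1.4933,9.3922) sweep=143.3556

bisector direction at 150.4787° = (-0.870173,0.492747)
center distance |VC| = r/sin(θ/2) = 4.897973/sin(18.3222°) = 15.580762
C = V + |VC|·bis = (-0.5420,14.1969)
T_A = V + ((C−V)·d_A)·d_A = V + 14.7909·d_A = (3.0889,17.4842)
T_B = V + ((C−V)·d_B)·d_B = V + 14.7909·d_B = (-1.4933,9.3922)
sweep = 180° − θ = 143.3556°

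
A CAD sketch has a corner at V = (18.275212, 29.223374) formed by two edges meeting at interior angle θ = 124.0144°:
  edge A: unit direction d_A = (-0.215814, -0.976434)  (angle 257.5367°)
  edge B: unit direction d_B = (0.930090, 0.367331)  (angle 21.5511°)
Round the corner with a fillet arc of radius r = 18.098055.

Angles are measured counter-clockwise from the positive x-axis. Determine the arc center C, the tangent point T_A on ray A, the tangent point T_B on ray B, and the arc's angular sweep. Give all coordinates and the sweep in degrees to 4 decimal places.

center=(33.8706,15.9243) T_A=(16.1991,19.8301) T_B=(27.2227,32.7571) sweep=55.9856

bisector direction at 319.5439° = (0.760903,-0.648865)
center distance |VC| = r/sin(θ/2) = 18.098055/sin(62.0072°) = 20.495946
C = V + |VC|·bis = (33.8706,15.9243)
T_A = V + ((C−V)·d_A)·d_A = V + 9.6200·d_A = (16.1991,19.8301)
T_B = V + ((C−V)·d_B)·d_B = V + 9.6200·d_B = (27.2227,32.7571)
sweep = 180° − θ = 55.9856°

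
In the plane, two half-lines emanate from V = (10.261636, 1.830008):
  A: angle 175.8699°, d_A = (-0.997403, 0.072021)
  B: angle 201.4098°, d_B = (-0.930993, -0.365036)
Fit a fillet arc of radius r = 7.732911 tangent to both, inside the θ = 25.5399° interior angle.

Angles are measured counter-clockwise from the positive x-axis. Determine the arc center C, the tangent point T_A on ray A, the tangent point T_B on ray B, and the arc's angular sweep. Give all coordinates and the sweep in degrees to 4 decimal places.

bisector direction at 188.6399° = (-0.988652,-0.150223)
center distance |VC| = r/sin(θ/2) = 7.732911/sin(12.7699°) = 34.984686
C = V + |VC|·bis = (-24.3260,-3.4255)
T_A = V + ((C−V)·d_A)·d_A = V + 34.1194·d_A = (-23.7691,4.2873)
T_B = V + ((C−V)·d_B)·d_B = V + 34.1194·d_B = (-21.5033,-10.6248)
sweep = 180° − θ = 154.4601°

center=(-24.3260,-3.4255) T_A=(-23.7691,4.2873) T_B=(-21.5033,-10.6248) sweep=154.4601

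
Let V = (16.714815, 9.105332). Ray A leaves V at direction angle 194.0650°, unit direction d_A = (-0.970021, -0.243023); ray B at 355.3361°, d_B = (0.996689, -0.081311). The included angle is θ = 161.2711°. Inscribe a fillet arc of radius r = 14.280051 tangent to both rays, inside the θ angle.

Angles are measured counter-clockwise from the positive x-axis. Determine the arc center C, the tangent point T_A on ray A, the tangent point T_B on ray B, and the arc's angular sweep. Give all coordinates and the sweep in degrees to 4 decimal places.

center=(17.9008,-5.3189) T_A=(14.4305,8.5330) T_B=(19.0620,8.9139) sweep=18.7289

bisector direction at 274.7006° = (0.081948,-0.996637)
center distance |VC| = r/sin(θ/2) = 14.280051/sin(80.6355°) = 14.472927
C = V + |VC|·bis = (17.9008,-5.3189)
T_A = V + ((C−V)·d_A)·d_A = V + 2.3549·d_A = (14.4305,8.5330)
T_B = V + ((C−V)·d_B)·d_B = V + 2.3549·d_B = (19.0620,8.9139)
sweep = 180° − θ = 18.7289°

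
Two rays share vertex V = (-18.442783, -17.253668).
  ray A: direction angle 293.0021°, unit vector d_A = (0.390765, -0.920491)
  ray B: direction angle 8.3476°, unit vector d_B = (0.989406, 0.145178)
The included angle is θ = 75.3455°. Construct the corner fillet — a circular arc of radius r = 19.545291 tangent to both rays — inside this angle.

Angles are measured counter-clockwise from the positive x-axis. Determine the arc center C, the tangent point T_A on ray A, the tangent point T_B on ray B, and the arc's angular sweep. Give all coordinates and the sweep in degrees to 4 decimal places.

center=(9.4401,-32.9169) T_A=(-8.5511,-40.5545) T_B=(6.6026,-13.5787) sweep=104.6545

bisector direction at 330.6748° = (0.871854,-0.489765)
center distance |VC| = r/sin(θ/2) = 19.545291/sin(37.6728°) = 31.981134
C = V + |VC|·bis = (9.4401,-32.9169)
T_A = V + ((C−V)·d_A)·d_A = V + 25.3135·d_A = (-8.5511,-40.5545)
T_B = V + ((C−V)·d_B)·d_B = V + 25.3135·d_B = (6.6026,-13.5787)
sweep = 180° − θ = 104.6545°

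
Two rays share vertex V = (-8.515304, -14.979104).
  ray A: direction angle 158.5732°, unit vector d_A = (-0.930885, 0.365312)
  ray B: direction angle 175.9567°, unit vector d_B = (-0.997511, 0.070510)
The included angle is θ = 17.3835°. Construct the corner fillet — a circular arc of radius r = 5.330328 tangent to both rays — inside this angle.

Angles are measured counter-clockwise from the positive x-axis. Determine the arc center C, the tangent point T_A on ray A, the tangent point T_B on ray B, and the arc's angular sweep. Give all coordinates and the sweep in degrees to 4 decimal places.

bisector direction at 167.2649° = (-0.975400,0.220443)
center distance |VC| = r/sin(θ/2) = 5.330328/sin(8.6918°) = 35.272508
C = V + |VC|·bis = (-42.9201,-7.2035)
T_A = V + ((C−V)·d_A)·d_A = V + 34.8674·d_A = (-40.9729,-2.2416)
T_B = V + ((C−V)·d_B)·d_B = V + 34.8674·d_B = (-43.2959,-12.5206)
sweep = 180° − θ = 162.6165°

center=(-42.9201,-7.2035) T_A=(-40.9729,-2.2416) T_B=(-43.2959,-12.5206) sweep=162.6165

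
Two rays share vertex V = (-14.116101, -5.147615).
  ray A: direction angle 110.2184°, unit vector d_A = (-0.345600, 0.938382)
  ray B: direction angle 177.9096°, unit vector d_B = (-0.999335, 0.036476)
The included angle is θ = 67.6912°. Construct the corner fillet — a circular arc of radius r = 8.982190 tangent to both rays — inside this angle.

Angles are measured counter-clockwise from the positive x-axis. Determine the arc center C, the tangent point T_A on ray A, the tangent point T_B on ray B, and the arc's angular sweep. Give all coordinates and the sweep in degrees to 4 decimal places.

bisector direction at 144.0640° = (-0.809673,0.586881)
center distance |VC| = r/sin(θ/2) = 8.982190/sin(33.8456°) = 16.127265
C = V + |VC|·bis = (-27.1739,4.3172)
T_A = V + ((C−V)·d_A)·d_A = V + 13.3944·d_A = (-18.7452,7.4214)
T_B = V + ((C−V)·d_B)·d_B = V + 13.3944·d_B = (-27.5015,-4.6590)
sweep = 180° − θ = 112.3088°

center=(-27.1739,4.3172) T_A=(-18.7452,7.4214) T_B=(-27.5015,-4.6590) sweep=112.3088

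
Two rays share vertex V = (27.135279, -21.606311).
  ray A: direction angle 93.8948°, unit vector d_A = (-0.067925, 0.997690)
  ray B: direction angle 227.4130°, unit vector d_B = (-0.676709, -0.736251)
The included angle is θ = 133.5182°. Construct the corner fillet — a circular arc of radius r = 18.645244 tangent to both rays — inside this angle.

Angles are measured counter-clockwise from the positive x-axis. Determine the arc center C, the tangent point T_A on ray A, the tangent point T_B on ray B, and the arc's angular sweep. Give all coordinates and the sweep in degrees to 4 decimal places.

bisector direction at 160.6539° = (-0.943535,0.331274)
center distance |VC| = r/sin(θ/2) = 18.645244/sin(66.7591°) = 20.291848
C = V + |VC|·bis = (7.9892,-14.8842)
T_A = V + ((C−V)·d_A)·d_A = V + 8.0071·d_A = (26.5914,-13.6177)
T_B = V + ((C−V)·d_B)·d_B = V + 8.0071·d_B = (21.7168,-27.5016)
sweep = 180° − θ = 46.4818°

center=(7.9892,-14.8842) T_A=(26.5914,-13.6177) T_B=(21.7168,-27.5016) sweep=46.4818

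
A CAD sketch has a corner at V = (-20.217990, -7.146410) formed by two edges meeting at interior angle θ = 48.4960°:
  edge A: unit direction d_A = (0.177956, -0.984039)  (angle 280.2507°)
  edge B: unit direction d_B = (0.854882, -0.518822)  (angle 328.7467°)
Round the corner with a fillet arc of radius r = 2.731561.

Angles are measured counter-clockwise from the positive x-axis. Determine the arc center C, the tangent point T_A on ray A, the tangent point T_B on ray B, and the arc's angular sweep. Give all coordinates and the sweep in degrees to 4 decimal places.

bisector direction at 304.4987° = (0.566388,-0.824139)
center distance |VC| = r/sin(θ/2) = 2.731561/sin(24.2480°) = 6.651199
C = V + |VC|·bis = (-16.4508,-12.6279)
T_A = V + ((C−V)·d_A)·d_A = V + 6.0644·d_A = (-19.1388,-13.1140)
T_B = V + ((C−V)·d_B)·d_B = V + 6.0644·d_B = (-15.0336,-10.2928)
sweep = 180° − θ = 131.5040°

center=(-16.4508,-12.6279) T_A=(-19.1388,-13.1140) T_B=(-15.0336,-10.2928) sweep=131.5040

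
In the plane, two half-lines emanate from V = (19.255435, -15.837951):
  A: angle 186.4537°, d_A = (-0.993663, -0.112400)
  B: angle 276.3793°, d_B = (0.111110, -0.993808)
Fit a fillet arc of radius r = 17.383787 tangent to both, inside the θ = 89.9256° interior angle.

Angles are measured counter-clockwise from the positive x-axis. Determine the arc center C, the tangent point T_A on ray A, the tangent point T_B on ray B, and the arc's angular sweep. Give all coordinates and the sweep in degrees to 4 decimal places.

center=(3.9133,-35.0681) T_A=(1.9594,-17.7944) T_B=(21.1895,-33.1365) sweep=90.0744

bisector direction at 231.4165° = (-0.623655,-0.781700)
center distance |VC| = r/sin(θ/2) = 17.383787/sin(44.9628°) = 24.600365
C = V + |VC|·bis = (3.9133,-35.0681)
T_A = V + ((C−V)·d_A)·d_A = V + 17.4064·d_A = (1.9594,-17.7944)
T_B = V + ((C−V)·d_B)·d_B = V + 17.4064·d_B = (21.1895,-33.1365)
sweep = 180° − θ = 90.0744°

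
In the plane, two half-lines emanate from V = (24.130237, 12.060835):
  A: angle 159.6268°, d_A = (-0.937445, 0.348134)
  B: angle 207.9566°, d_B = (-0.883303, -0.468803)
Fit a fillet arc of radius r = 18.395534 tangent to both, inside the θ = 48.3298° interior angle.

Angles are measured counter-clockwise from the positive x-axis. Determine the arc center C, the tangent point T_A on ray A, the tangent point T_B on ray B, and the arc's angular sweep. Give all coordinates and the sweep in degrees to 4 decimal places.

center=(-20.7082,9.0892) T_A=(-14.3041,26.3340) T_B=(-12.0844,-7.1596) sweep=131.6702

bisector direction at 183.7917° = (-0.997811,-0.066129)
center distance |VC| = r/sin(θ/2) = 18.395534/sin(24.1649°) = 44.936843
C = V + |VC|·bis = (-20.7082,9.0892)
T_A = V + ((C−V)·d_A)·d_A = V + 40.9991·d_A = (-14.3041,26.3340)
T_B = V + ((C−V)·d_B)·d_B = V + 40.9991·d_B = (-12.0844,-7.1596)
sweep = 180° − θ = 131.6702°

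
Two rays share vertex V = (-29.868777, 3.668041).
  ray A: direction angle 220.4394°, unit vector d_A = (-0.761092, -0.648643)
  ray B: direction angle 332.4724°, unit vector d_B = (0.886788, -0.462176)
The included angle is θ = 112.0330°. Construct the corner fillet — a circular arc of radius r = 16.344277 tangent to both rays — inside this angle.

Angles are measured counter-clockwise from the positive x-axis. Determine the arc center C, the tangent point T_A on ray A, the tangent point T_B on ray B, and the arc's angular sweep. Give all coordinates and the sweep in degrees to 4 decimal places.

bisector direction at 276.4559° = (0.112438,-0.993659)
center distance |VC| = r/sin(θ/2) = 16.344277/sin(56.0165°) = 19.710932
C = V + |VC|·bis = (-27.6525,-15.9179)
T_A = V + ((C−V)·d_A)·d_A = V + 11.0175·d_A = (-38.2541,-3.4784)
T_B = V + ((C−V)·d_B)·d_B = V + 11.0175·d_B = (-20.0986,-1.4240)
sweep = 180° − θ = 67.9670°

center=(-27.6525,-15.9179) T_A=(-38.2541,-3.4784) T_B=(-20.0986,-1.4240) sweep=67.9670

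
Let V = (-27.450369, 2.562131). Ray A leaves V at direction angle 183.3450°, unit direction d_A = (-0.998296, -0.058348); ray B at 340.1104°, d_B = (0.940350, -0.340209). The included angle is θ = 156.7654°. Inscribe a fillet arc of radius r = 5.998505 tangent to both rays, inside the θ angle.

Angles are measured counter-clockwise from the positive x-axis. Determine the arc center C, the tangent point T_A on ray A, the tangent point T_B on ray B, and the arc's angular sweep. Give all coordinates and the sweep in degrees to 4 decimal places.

center=(-28.3315,-3.4981) T_A=(-28.6815,2.4902) T_B=(-26.2907,2.1426) sweep=23.2346

bisector direction at 261.7277° = (-0.143878,-0.989595)
center distance |VC| = r/sin(θ/2) = 5.998505/sin(78.3827°) = 6.123957
C = V + |VC|·bis = (-28.3315,-3.4981)
T_A = V + ((C−V)·d_A)·d_A = V + 1.2332·d_A = (-28.6815,2.4902)
T_B = V + ((C−V)·d_B)·d_B = V + 1.2332·d_B = (-26.2907,2.1426)
sweep = 180° − θ = 23.2346°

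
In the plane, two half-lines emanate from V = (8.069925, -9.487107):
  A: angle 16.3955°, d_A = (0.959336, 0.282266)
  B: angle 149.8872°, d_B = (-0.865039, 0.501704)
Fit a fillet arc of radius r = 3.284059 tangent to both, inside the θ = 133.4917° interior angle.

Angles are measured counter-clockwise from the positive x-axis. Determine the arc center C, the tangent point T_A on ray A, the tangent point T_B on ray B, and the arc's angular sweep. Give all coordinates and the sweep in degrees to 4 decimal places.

center=(8.4968,-5.9382) T_A=(9.4238,-9.0888) T_B=(6.8492,-8.7791) sweep=46.5083

bisector direction at 83.1414° = (0.119420,0.992844)
center distance |VC| = r/sin(θ/2) = 3.284059/sin(66.7459°) = 3.574437
C = V + |VC|·bis = (8.4968,-5.9382)
T_A = V + ((C−V)·d_A)·d_A = V + 1.4112·d_A = (9.4238,-9.0888)
T_B = V + ((C−V)·d_B)·d_B = V + 1.4112·d_B = (6.8492,-8.7791)
sweep = 180° − θ = 46.5083°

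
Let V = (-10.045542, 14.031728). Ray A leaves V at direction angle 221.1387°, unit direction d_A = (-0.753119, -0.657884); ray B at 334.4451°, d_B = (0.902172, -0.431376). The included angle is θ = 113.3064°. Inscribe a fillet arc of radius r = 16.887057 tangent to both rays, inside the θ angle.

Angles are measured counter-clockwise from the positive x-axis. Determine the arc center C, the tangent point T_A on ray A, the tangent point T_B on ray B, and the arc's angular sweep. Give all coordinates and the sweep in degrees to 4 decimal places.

center=(-7.3048,-5.9970) T_A=(-18.4146,6.7210) T_B=(-0.0202,9.2381) sweep=66.6936

bisector direction at 277.7919° = (0.135576,-0.990767)
center distance |VC| = r/sin(θ/2) = 16.887057/sin(56.6532°) = 20.215338
C = V + |VC|·bis = (-7.3048,-5.9970)
T_A = V + ((C−V)·d_A)·d_A = V + 11.1125·d_A = (-18.4146,6.7210)
T_B = V + ((C−V)·d_B)·d_B = V + 11.1125·d_B = (-0.0202,9.2381)
sweep = 180° − θ = 66.6936°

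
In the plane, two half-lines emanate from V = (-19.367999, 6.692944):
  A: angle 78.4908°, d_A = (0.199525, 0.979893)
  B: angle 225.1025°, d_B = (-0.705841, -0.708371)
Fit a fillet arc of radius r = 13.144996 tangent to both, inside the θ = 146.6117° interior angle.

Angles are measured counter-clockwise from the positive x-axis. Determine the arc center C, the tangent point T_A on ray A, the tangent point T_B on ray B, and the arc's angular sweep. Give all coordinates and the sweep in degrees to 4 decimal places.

center=(-31.4621,13.1787) T_A=(-18.5814,10.5559) T_B=(-22.1506,3.9004) sweep=33.3883

bisector direction at 151.7966° = (-0.881276,0.472602)
center distance |VC| = r/sin(θ/2) = 13.144996/sin(73.3059°) = 13.723413
C = V + |VC|·bis = (-31.4621,13.1787)
T_A = V + ((C−V)·d_A)·d_A = V + 3.9422·d_A = (-18.5814,10.5559)
T_B = V + ((C−V)·d_B)·d_B = V + 3.9422·d_B = (-22.1506,3.9004)
sweep = 180° − θ = 33.3883°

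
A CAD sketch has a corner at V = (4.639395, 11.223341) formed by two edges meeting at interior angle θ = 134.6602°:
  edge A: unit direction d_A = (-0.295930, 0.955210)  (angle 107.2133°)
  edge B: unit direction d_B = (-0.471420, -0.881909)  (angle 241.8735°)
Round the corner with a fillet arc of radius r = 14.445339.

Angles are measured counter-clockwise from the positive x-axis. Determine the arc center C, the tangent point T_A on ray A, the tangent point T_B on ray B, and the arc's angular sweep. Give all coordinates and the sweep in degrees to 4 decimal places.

center=(-10.9445,12.7120) T_A=(2.8538,16.9868) T_B=(1.7950,5.9022) sweep=45.3398

bisector direction at 174.5434° = (-0.995469,0.095092)
center distance |VC| = r/sin(θ/2) = 14.445339/sin(67.3301°) = 15.654819
C = V + |VC|·bis = (-10.9445,12.7120)
T_A = V + ((C−V)·d_A)·d_A = V + 6.0337·d_A = (2.8538,16.9868)
T_B = V + ((C−V)·d_B)·d_B = V + 6.0337·d_B = (1.7950,5.9022)
sweep = 180° − θ = 45.3398°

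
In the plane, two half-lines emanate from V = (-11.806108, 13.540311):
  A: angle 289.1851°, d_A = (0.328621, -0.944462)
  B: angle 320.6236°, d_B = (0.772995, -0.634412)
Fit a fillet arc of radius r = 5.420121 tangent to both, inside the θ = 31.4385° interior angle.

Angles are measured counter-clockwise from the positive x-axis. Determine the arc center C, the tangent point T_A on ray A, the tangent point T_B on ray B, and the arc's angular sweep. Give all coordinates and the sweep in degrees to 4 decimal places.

center=(-0.3585,-2.8668) T_A=(-5.4776,-4.6480) T_B=(3.0801,1.3229) sweep=148.5615

bisector direction at 304.9044° = (0.572208,-0.820108)
center distance |VC| = r/sin(θ/2) = 5.420121/sin(15.7193°) = 20.006067
C = V + |VC|·bis = (-0.3585,-2.8668)
T_A = V + ((C−V)·d_A)·d_A = V + 19.2579·d_A = (-5.4776,-4.6480)
T_B = V + ((C−V)·d_B)·d_B = V + 19.2579·d_B = (3.0801,1.3229)
sweep = 180° − θ = 148.5615°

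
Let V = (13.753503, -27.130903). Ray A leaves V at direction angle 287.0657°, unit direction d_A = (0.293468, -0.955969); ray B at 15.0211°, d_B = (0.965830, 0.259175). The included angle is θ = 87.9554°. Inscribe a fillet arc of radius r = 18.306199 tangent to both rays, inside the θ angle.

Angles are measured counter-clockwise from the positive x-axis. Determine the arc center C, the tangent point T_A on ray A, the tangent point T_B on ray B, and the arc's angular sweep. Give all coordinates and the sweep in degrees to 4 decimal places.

bisector direction at 331.0434° = (0.874987,-0.484147)
center distance |VC| = r/sin(θ/2) = 18.306199/sin(43.9777°) = 26.363436
C = V + |VC|·bis = (36.8212,-39.8947)
T_A = V + ((C−V)·d_A)·d_A = V + 18.9714·d_A = (19.3210,-45.2670)
T_B = V + ((C−V)·d_B)·d_B = V + 18.9714·d_B = (32.0767,-22.2140)
sweep = 180° − θ = 92.0446°

center=(36.8212,-39.8947) T_A=(19.3210,-45.2670) T_B=(32.0767,-22.2140) sweep=92.0446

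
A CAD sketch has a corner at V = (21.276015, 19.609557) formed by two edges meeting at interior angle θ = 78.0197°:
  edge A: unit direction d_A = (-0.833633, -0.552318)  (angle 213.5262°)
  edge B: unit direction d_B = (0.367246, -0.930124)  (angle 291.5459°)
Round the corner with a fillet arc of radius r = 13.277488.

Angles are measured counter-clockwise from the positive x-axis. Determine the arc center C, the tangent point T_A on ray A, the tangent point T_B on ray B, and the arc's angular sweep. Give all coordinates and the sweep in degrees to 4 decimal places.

center=(14.9457,-0.5118) T_A=(7.6123,10.5567) T_B=(27.2954,4.3643) sweep=101.9803

bisector direction at 252.5360° = (-0.300106,-0.953906)
center distance |VC| = r/sin(θ/2) = 13.277488/sin(39.0099°) = 21.093659
C = V + |VC|·bis = (14.9457,-0.5118)
T_A = V + ((C−V)·d_A)·d_A = V + 16.3906·d_A = (7.6123,10.5567)
T_B = V + ((C−V)·d_B)·d_B = V + 16.3906·d_B = (27.2954,4.3643)
sweep = 180° − θ = 101.9803°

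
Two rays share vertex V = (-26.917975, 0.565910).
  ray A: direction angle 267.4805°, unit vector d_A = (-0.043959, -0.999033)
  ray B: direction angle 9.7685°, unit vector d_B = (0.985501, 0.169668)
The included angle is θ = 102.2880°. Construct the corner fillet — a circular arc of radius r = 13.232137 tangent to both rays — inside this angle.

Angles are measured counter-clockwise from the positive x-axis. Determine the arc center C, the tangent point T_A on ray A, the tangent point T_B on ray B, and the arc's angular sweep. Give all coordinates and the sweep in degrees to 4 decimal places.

center=(-14.1672,-10.6657) T_A=(-27.3866,-10.0840) T_B=(-16.4123,2.3746) sweep=77.7120

bisector direction at 318.6245° = (0.750394,-0.660991)
center distance |VC| = r/sin(θ/2) = 13.232137/sin(51.1440°) = 16.992050
C = V + |VC|·bis = (-14.1672,-10.6657)
T_A = V + ((C−V)·d_A)·d_A = V + 10.6602·d_A = (-27.3866,-10.0840)
T_B = V + ((C−V)·d_B)·d_B = V + 10.6602·d_B = (-16.4123,2.3746)
sweep = 180° − θ = 77.7120°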